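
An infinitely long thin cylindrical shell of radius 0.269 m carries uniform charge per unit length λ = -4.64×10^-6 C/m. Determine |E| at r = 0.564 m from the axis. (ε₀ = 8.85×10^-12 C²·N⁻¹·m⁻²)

1.48×10^5 N/C

Choose a coaxial cylinder of radius r = 0.564 m (arbitrary length L) as the Gaussian surface (r > 0.269 m).
The full line charge is enclosed: λ_enc = -4.64e-6 C/m.
By Gauss's law (flux through the curved wall only), E·2πrL = λ_enc L/ε₀.
E = |λ_enc|/(2πε₀r) = (4.64×10^-6)/(2π·8.85×10^-12·0.564) = 1.48×10^5 N/C.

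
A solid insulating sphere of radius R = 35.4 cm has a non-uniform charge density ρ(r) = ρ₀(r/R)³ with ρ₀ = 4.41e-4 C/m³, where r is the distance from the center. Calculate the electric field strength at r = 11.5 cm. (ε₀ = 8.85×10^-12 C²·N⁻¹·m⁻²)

3.27×10^4 V/m

Use a concentric Gaussian sphere at r = 11.5 cm (r < R).
Q_enc = ∫₀^r ρ(r')·4πr'² dr' = (4πρ₀/R³) ∫₀^r r'^5 dr' = 4πρ₀ r^6/(6·R³) = 4.816e-8 C.
Applying ∮E·dA = Q_enc/ε₀ with Φ = E(4πr²):
E = |Q_enc|/(4πε₀r²) = (4.816×10^-8)/(4π·8.85×10^-12·(0.115)²) = 3.27×10^4 N/C.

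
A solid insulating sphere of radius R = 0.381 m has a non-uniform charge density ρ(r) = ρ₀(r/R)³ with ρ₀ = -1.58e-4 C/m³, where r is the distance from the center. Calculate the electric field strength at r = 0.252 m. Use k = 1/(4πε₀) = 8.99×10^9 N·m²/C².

E = 2.17e5 V/m

By spherical symmetry E is radial; choose a Gaussian sphere of radius r = 0.252 m (r < R).
Integrate the density: Q_enc = 4π ∫₀^r ρ₀(r'/R)^3 r'² dr' = 4πρ₀ r^6/(6·R³) = -1.532×10^-6 C.
Since E is radial and uniform over the Gaussian sphere, Φ = E·4πr² = Q_enc/ε₀.
E = k|Q_enc|/r² = (8.99×10^9)(1.532×10^-6)/(0.252)² = 2.17e5 N/C.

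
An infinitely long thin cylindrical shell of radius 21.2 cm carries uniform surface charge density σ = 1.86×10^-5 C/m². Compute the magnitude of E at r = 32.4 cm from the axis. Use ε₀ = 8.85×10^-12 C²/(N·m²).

|E| = 1.38×10^6 N/C

Take a coaxial cylindrical Gaussian surface of radius r = 32.4 cm and length L (r > 21.2 cm).
The whole shell is enclosed: λ_enc = σ·2πR = (1.86e-5)·2π·(0.212) = 2.478×10^-5 C/m.
By Gauss's law (flux through the curved wall only), E·2πrL = λ_enc L/ε₀.
E = |λ_enc|/(2πε₀r) = (2.478×10^-5)/(2π·8.85×10^-12·0.324) = 1.38e6 N/C.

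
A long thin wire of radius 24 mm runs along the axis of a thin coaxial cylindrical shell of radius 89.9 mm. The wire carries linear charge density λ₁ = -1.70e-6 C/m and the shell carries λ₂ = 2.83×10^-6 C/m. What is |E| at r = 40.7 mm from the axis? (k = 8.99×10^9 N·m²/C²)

By cylindrical symmetry E is radial; use a coaxial Gaussian cylinder of radius 40.7 mm and length L (between the conductors, 24 mm < r < 89.9 mm).
The shell at 89.9 mm lies outside the Gaussian surface, so λ_enc = λ₁ = -1.70e-6 C/m.
By Gauss's law (flux through the curved wall only), E·2πrL = λ_enc L/ε₀.
E = 2k|λ_enc|/r = 2(8.99×10^9)(1.70×10^-6)/(0.0407) = 7.51×10^5 N/C.

E ≈ 7.51×10^5 N/C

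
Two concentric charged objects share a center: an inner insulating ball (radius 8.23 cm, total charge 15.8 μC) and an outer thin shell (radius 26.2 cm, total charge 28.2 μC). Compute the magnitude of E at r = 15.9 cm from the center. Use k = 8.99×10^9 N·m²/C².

E ≈ 5.62e6 N/C

Symmetry ⇒ E = E(r) r̂. Gaussian sphere of radius r = 15.9 cm (between the bodies, 8.23 cm < r < 26.2 cm).
Only the inner charge is enclosed; the outer shell contributes nothing inside itself. Q_enc = 15.8 μC = 1.58×10^-5 C.
Since E is radial and uniform over the Gaussian sphere, Φ = E·4πr² = Q_enc/ε₀.
E = k|Q_enc|/r² = (8.99×10^9)(1.58e-5)/(0.159)² = 5.62×10^6 N/C.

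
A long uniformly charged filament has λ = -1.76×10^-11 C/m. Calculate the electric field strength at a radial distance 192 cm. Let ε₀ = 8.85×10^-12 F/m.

E ≈ 0.165 N/C

Take a coaxial cylindrical Gaussian surface of radius r = 192 cm and length L.
Q_enc = λL, so λ_enc = -1.76e-11 C/m.
Since E is radial and uniform over the curved surface, Φ = E·2πrL = Q_enc/ε₀ = λ_enc L/ε₀.
E = |λ_enc|/(2πε₀r) = (1.76×10^-11)/(2π·8.85×10^-12·1.92) = 0.165 N/C.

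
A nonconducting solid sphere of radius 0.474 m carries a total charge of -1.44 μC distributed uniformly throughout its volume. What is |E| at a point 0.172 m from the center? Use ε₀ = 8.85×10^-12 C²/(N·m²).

Symmetry ⇒ E = E(r) r̂. Gaussian sphere of radius r = 0.172 m (r < R).
For a uniform sphere the enclosed fraction is (r/R)³, so Q_enc = (-1.44 μC)(0.172/0.474)³ = -6.88×10^-8 C.
Applying ∮E·dA = Q_enc/ε₀ with Φ = E(4πr²):
E = |Q_enc|/(4πε₀r²) = (6.88e-8)/(4π·8.85×10^-12·(0.172)²) = 2.09e4 N/C.

|E| = 2.09×10^4 V/m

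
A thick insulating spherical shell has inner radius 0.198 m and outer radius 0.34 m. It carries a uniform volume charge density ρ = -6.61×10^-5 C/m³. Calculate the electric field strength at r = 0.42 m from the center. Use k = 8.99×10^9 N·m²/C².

|E| = 4.45e5 V/m

Take a concentric spherical Gaussian surface of radius r = 0.42 m (r > 0.34 m, enclosing the whole shell).
Q_enc = ρ·(4π/3)(b³ − a³) = (-6.61e-5)·(4π/3)·((0.34)³ − (0.198)³) = -8.733e-6 C.
Since E is radial and uniform over the Gaussian sphere, Φ = E·4πr² = Q_enc/ε₀.
E = k|Q_enc|/r² = (8.99×10^9)(8.733×10^-6)/(0.42)² = 4.45e5 N/C.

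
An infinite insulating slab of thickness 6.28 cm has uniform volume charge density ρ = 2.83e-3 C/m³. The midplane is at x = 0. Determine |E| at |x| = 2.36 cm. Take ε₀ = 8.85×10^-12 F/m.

By symmetry E is perpendicular to the slab. A Gaussian pillbox from −2.36 cm to +2.36 cm (face area A) lies entirely within the slab.
Q_enc = ρ·(2x)·A and flux = 2EA, so 2EA = 2ρxA/ε₀ ⇒ E = |ρ|x/ε₀.
E = (2.83e-3)(0.0236)/(8.85×10^-12) = 7.55×10^6 N/C.

7.55×10^6 N/C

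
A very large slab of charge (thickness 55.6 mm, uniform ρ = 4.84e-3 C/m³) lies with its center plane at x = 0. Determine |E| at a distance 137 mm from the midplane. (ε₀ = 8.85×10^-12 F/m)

|E| = 1.52e7 N/C

The point |x| = 137 mm lies outside the slab (half-thickness 0.0278 m). A symmetric pillbox spanning the full slab encloses Q_enc = ρ·d·A.
Flux = 2EA ⇒ E = |ρ|d/(2ε₀), independent of distance outside.
E = (4.84×10^-3)(0.0556)/(2·8.85×10^-12) = 1.52×10^7 N/C.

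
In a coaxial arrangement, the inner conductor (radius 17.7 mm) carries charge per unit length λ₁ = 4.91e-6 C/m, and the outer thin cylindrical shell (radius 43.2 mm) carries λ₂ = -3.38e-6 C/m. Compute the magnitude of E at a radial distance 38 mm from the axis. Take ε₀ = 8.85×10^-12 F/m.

Coaxial Gaussian cylinder, radius r = 38 mm, length L (between the conductors, 17.7 mm < r < 43.2 mm).
The shell at 43.2 mm lies outside the Gaussian surface, so λ_enc = λ₁ = 4.91×10^-6 C/m.
Applying ∮E·dA = Q_enc/ε₀ with the end caps contributing no flux:
E = |λ_enc|/(2πε₀r) = (4.91×10^-6)/(2π·8.85×10^-12·0.038) = 2.32×10^6 N/C.

|E| ≈ 2.32×10^6 V/m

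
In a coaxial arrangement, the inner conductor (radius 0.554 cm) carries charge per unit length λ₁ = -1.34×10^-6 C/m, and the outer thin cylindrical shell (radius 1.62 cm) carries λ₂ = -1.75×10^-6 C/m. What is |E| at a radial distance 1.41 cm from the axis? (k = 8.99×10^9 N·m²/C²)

|E| ≈ 1.71e6 N/C

Choose a coaxial cylinder of radius r = 1.41 cm (arbitrary length L) as the Gaussian surface (between the conductors, 0.554 cm < r < 1.62 cm).
Only the inner wire is enclosed; the outer shell contributes nothing inside itself. λ_enc = λ₁ = -1.34e-6 C/m.
Gauss's law: E·2πrL = λ_enc L/ε₀.
E = 2k|λ_enc|/r = 2(8.99×10^9)(1.34e-6)/(0.0141) = 1.71×10^6 N/C.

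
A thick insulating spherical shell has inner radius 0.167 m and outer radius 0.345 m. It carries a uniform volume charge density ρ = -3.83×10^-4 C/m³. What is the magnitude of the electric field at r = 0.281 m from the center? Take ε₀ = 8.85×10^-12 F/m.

|E| ≈ 3.20e6 N/C

Symmetry ⇒ E = E(r) r̂. Gaussian sphere of radius r = 0.281 m (within the shell material, 0.167 m < r < 0.345 m).
Enclosed charge is the volume from a to r: Q_enc = (4π/3)ρ(r³ − a³) = -2.812×10^-5 C.
Applying ∮E·dA = Q_enc/ε₀ with Φ = E(4πr²):
E = |Q_enc|/(4πε₀r²) = (2.812e-5)/(4π·8.85×10^-12·(0.281)²) = 3.20×10^6 N/C.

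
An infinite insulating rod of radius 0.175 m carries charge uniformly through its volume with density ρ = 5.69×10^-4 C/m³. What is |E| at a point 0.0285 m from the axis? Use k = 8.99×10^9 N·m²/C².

E = 9.16e5 N/C

Choose a coaxial cylinder of radius r = 0.0285 m (arbitrary length L) as the Gaussian surface (r < R).
Enclosed charge per unit length: λ_enc = ρ·πr² = (5.69×10^-4)π(0.0285)² = 1.452×10^-6 C/m.
Applying ∮E·dA = Q_enc/ε₀ with the end caps contributing no flux:
E = 2k|λ_enc|/r = 2(8.99×10^9)(1.452×10^-6)/(0.0285) = 9.16×10^5 N/C.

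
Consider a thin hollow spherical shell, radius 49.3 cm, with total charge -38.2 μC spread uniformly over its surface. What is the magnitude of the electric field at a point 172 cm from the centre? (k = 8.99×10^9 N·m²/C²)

|E| = 1.16×10^5 N/C

Use a concentric Gaussian sphere at r = 172 cm (r > 49.3 cm).
The entire shell is enclosed: Q_enc = -3.82×10^-5 C.
Gauss's law: E·4πr² = Q_enc/ε₀.
E = k|Q_enc|/r² = (8.99×10^9)(3.82×10^-5)/(1.72)² = 1.16e5 N/C.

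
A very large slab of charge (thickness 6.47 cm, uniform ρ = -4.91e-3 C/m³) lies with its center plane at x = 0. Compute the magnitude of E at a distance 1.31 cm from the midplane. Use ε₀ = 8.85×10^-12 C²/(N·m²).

By symmetry E is perpendicular to the slab. A Gaussian pillbox from −1.31 cm to +1.31 cm (face area A) lies entirely within the slab.
Q_enc = ρ·(2x)·A and flux = 2EA, so 2EA = 2ρxA/ε₀ ⇒ E = |ρ|x/ε₀.
E = (4.91×10^-3)(0.0131)/(8.85×10^-12) = 7.27×10^6 N/C.

E = 7.27×10^6 N/C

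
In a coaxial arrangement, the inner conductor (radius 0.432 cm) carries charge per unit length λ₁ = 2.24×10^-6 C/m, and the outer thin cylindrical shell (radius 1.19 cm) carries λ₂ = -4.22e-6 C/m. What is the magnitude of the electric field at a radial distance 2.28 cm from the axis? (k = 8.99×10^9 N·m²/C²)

E = 1.56e6 V/m

Take a coaxial cylindrical Gaussian surface of radius r = 2.28 cm and length L (r > 1.19 cm, enclosing both).
λ_enc = λ₁ + λ₂ = (2.24×10^-6) + (-4.22×10^-6) = -1.98e-6 C/m.
By Gauss's law (flux through the curved wall only), E·2πrL = λ_enc L/ε₀.
E = 2k|λ_enc|/r = 2(8.99×10^9)(1.98×10^-6)/(0.0228) = 1.56×10^6 N/C.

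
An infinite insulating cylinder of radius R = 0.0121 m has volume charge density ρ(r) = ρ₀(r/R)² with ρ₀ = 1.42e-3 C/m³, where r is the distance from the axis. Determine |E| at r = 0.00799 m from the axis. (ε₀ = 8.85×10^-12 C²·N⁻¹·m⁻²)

E = 1.40×10^5 V/m

By cylindrical symmetry E is radial; use a coaxial Gaussian cylinder of radius 0.00799 m and length L (r < R).
Integrating ρ over the cross-section to radius r: λ_enc = (2πρ₀/R²) ∫₀^r r'^3 dr' = 2πρ₀ r^4/(4·R²) = 6.209e-8 C/m.
Applying ∮E·dA = Q_enc/ε₀ with the end caps contributing no flux:
E = |λ_enc|/(2πε₀r) = (6.209e-8)/(2π·8.85×10^-12·0.00799) = 1.40e5 N/C.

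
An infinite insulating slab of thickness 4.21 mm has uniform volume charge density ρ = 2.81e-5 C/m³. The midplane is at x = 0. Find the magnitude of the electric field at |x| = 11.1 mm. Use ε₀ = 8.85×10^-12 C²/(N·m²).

|E| ≈ 6.68e3 N/C

The point |x| = 11.1 mm lies outside the slab (half-thickness 0.002105 m). A symmetric pillbox spanning the full slab encloses Q_enc = ρ·d·A.
Flux = 2EA ⇒ E = |ρ|d/(2ε₀), independent of distance outside.
E = (2.81e-5)(0.00421)/(2·8.85×10^-12) = 6.68e3 N/C.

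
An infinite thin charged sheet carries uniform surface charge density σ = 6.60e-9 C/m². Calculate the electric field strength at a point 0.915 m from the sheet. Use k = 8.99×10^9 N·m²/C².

E = 373 N/C

Choose a cylindrical pillbox piercing the sheet, end faces (area A) parallel to it.
Only the two end caps contribute flux: Φ = 2EA. With Q_enc = σA, Gauss's law gives E = |σ|/(2ε₀).
E = 2πk|σ| = 2π(8.99×10^9)(6.60e-9) = 373 N/C.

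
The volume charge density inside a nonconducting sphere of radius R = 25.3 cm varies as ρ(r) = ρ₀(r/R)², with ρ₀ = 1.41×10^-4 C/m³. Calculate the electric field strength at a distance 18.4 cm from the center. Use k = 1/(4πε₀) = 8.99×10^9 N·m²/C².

Symmetry ⇒ E = E(r) r̂. Gaussian sphere of radius r = 18.4 cm (r < R).
Q_enc = ∫₀^r ρ(r')·4πr'² dr' = (4πρ₀/R²) ∫₀^r r'^4 dr' = 4πρ₀ r^5/(5·R²) = 1.168×10^-6 C.
Applying ∮E·dA = Q_enc/ε₀ with Φ = E(4πr²):
E = k|Q_enc|/r² = (8.99×10^9)(1.168×10^-6)/(0.184)² = 3.10×10^5 N/C.

|E| = 3.10e5 N/C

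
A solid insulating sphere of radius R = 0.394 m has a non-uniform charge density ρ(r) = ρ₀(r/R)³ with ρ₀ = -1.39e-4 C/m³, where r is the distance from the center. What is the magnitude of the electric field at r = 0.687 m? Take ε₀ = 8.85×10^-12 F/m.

By spherical symmetry E is radial; choose a Gaussian sphere of radius r = 0.687 m (r > R, all charge enclosed).
Q_enc = 4π ∫₀^R ρ₀(r'/R)^3 r'² dr' = 4πρ₀R³/6 = -1.781×10^-5 C.
Since E is radial and uniform over the Gaussian sphere, Φ = E·4πr² = Q_enc/ε₀.
E = |Q_enc|/(4πε₀r²) = (1.781e-5)/(4π·8.85×10^-12·(0.687)²) = 3.39×10^5 N/C.

3.39×10^5 N/C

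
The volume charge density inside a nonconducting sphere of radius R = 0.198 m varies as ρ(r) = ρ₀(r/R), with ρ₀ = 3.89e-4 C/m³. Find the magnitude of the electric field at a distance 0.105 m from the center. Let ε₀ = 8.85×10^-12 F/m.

|E| ≈ 6.12e5 N/C

Take a concentric spherical Gaussian surface of radius r = 0.105 m (r < R).
Integrate the density: Q_enc = 4π ∫₀^r ρ₀(r'/R)^1 r'² dr' = 4πρ₀ r^4/(4·R) = 7.502×10^-7 C.
By Gauss's law, ∮E·dA = E·4πr² = Q_enc/ε₀.
E = |Q_enc|/(4πε₀r²) = (7.502e-7)/(4π·8.85×10^-12·(0.105)²) = 6.12×10^5 N/C.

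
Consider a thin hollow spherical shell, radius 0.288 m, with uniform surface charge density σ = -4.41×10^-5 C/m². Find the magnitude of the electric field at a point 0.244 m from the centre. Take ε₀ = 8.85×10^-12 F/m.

|E| = 0 V/m

Symmetry ⇒ E = E(r) r̂. Gaussian sphere of radius r = 0.244 m (inside the shell, r < 0.288 m).
All the charge is outside the Gaussian surface: Q_enc = 0, hence E = 0 everywhere inside the shell.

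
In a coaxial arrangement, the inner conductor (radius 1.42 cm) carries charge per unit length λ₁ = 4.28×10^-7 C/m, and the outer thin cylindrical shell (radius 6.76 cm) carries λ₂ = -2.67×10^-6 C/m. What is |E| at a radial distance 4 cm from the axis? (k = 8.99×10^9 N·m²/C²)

Take a coaxial cylindrical Gaussian surface of radius r = 4 cm and length L (between the conductors, 1.42 cm < r < 6.76 cm).
The shell at 6.76 cm lies outside the Gaussian surface, so λ_enc = λ₁ = 4.28×10^-7 C/m.
Applying ∮E·dA = Q_enc/ε₀ with the end caps contributing no flux:
E = 2k|λ_enc|/r = 2(8.99×10^9)(4.28×10^-7)/(0.04) = 1.92×10^5 N/C.

|E| = 1.92×10^5 N/C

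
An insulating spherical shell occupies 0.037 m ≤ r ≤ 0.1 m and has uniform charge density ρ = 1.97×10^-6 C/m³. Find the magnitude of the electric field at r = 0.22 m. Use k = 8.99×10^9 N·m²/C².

Take a concentric spherical Gaussian surface of radius r = 0.22 m (r > 0.1 m, enclosing the whole shell).
Q_enc = ρ·(4π/3)(b³ − a³) = (1.97e-6)·(4π/3)·((0.1)³ − (0.037)³) = 7.834e-9 C.
Gauss's law: E·4πr² = Q_enc/ε₀.
E = k|Q_enc|/r² = (8.99×10^9)(7.834×10^-9)/(0.22)² = 1.46×10^3 N/C.

|E| ≈ 1.46e3 N/C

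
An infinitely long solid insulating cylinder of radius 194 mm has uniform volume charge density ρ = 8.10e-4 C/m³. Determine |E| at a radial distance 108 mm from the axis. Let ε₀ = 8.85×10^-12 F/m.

4.94e6 N/C

Choose a coaxial cylinder of radius r = 108 mm (arbitrary length L) as the Gaussian surface (r < R).
Charge inside radius r per length L is ρ·πr²·L, so λ_enc = ρπr² = 2.968×10^-5 C/m.
Applying ∮E·dA = Q_enc/ε₀ with the end caps contributing no flux:
E = |λ_enc|/(2πε₀r) = (2.968e-5)/(2π·8.85×10^-12·0.108) = 4.94×10^6 N/C.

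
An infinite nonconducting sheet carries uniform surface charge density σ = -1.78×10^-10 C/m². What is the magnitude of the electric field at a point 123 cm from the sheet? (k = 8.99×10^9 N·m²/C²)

E ≈ 10.1 V/m

Choose a cylindrical pillbox piercing the sheet, end faces (area A) parallel to it.
Only the two end caps contribute flux: Φ = 2EA. With Q_enc = σA, Gauss's law gives E = |σ|/(2ε₀).
E = 2πk|σ| = 2π(8.99×10^9)(1.78×10^-10) = 10.1 N/C.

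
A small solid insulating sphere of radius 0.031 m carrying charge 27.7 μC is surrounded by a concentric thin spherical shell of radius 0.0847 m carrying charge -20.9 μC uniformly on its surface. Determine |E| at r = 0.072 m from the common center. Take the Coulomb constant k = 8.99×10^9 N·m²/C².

Symmetry ⇒ E = E(r) r̂. Gaussian sphere of radius r = 0.072 m (between the bodies, 0.031 m < r < 0.0847 m).
Only the inner charge is enclosed; the outer shell contributes nothing inside itself. Q_enc = 27.7 μC = 2.77×10^-5 C.
Gauss's law: E·4πr² = Q_enc/ε₀.
E = k|Q_enc|/r² = (8.99×10^9)(2.77×10^-5)/(0.072)² = 4.80×10^7 N/C.

E ≈ 4.80×10^7 V/m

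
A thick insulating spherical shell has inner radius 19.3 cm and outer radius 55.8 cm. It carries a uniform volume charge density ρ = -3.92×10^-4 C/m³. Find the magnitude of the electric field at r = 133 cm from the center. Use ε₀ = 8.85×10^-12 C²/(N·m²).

Use a concentric Gaussian sphere at r = 133 cm (r > 55.8 cm, enclosing the whole shell).
Q_enc = ρ·(4π/3)(b³ − a³) = (-3.92×10^-4)·(4π/3)·((0.558)³ − (0.193)³) = -2.735e-4 C.
Since E is radial and uniform over the Gaussian sphere, Φ = E·4πr² = Q_enc/ε₀.
E = |Q_enc|/(4πε₀r²) = (2.735e-4)/(4π·8.85×10^-12·(1.33)²) = 1.39e6 N/C.

E = 1.39e6 V/m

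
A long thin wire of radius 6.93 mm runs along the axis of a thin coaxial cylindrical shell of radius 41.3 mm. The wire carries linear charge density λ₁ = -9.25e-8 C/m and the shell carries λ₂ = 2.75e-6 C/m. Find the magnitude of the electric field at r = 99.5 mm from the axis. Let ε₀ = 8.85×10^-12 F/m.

Take a coaxial cylindrical Gaussian surface of radius r = 99.5 mm and length L (r > 41.3 mm, enclosing both).
λ_enc = λ₁ + λ₂ = (-9.25×10^-8) + (2.75e-6) = 2.658×10^-6 C/m.
Since E is radial and uniform over the curved surface, Φ = E·2πrL = Q_enc/ε₀ = λ_enc L/ε₀.
E = |λ_enc|/(2πε₀r) = (2.658×10^-6)/(2π·8.85×10^-12·0.0995) = 4.80×10^5 N/C.

4.80e5 N/C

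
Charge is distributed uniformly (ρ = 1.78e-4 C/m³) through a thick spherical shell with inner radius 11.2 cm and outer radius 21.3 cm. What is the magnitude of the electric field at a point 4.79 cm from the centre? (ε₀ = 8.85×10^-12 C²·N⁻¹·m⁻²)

|E| = 0 V/m

Symmetry ⇒ E = E(r) r̂. Gaussian sphere of radius r = 4.79 cm (r < 11.2 cm, inside the empty cavity).
Q_enc = 0 (all charge lies at larger r); Gauss's law gives E = 0.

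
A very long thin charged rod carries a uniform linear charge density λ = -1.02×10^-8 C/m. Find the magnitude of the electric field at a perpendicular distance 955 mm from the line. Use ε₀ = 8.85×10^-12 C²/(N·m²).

Take a coaxial cylindrical Gaussian surface of radius r = 955 mm and length L.
Q_enc = λL, so λ_enc = -1.02×10^-8 C/m.
Since E is radial and uniform over the curved surface, Φ = E·2πrL = Q_enc/ε₀ = λ_enc L/ε₀.
E = |λ_enc|/(2πε₀r) = (1.02e-8)/(2π·8.85×10^-12·0.955) = 192 N/C.

E = 192 N/C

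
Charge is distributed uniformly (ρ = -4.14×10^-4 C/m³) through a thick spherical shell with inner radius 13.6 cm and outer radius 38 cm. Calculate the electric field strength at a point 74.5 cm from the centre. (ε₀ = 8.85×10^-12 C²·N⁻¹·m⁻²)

|E| = 1.47×10^6 N/C

By spherical symmetry E is radial; choose a Gaussian sphere of radius r = 74.5 cm (r > 38 cm, enclosing the whole shell).
Q_enc = ρ·(4π/3)(b³ − a³) = (-4.14×10^-4)·(4π/3)·((0.38)³ − (0.136)³) = -9.079×10^-5 C.
By Gauss's law, ∮E·dA = E·4πr² = Q_enc/ε₀.
E = |Q_enc|/(4πε₀r²) = (9.079×10^-5)/(4π·8.85×10^-12·(0.745)²) = 1.47e6 N/C.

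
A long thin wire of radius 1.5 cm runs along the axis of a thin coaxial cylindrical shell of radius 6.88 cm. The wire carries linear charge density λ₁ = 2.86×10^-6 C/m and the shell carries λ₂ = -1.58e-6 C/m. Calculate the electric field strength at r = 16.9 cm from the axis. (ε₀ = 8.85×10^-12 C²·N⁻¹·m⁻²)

Choose a coaxial cylinder of radius r = 16.9 cm (arbitrary length L) as the Gaussian surface (r > 6.88 cm, enclosing both).
λ_enc = λ₁ + λ₂ = (2.86×10^-6) + (-1.58e-6) = 1.28×10^-6 C/m.
Applying ∮E·dA = Q_enc/ε₀ with the end caps contributing no flux:
E = |λ_enc|/(2πε₀r) = (1.28×10^-6)/(2π·8.85×10^-12·0.169) = 1.36×10^5 N/C.

E = 1.36×10^5 N/C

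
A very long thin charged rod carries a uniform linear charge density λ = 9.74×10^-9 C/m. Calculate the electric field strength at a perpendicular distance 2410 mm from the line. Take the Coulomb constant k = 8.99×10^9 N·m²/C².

Take a coaxial cylindrical Gaussian surface of radius r = 2410 mm and length L.
Q_enc = λL, so λ_enc = 9.74e-9 C/m.
Gauss's law: E·2πrL = λ_enc L/ε₀.
E = 2k|λ_enc|/r = 2(8.99×10^9)(9.74×10^-9)/(2.41) = 72.7 N/C.

|E| = 72.7 N/C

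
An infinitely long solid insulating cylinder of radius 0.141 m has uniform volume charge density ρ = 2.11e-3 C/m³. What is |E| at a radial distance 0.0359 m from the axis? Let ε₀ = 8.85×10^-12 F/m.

|E| = 4.28×10^6 N/C

Take a coaxial cylindrical Gaussian surface of radius r = 0.0359 m and length L (r < R).
Charge inside radius r per length L is ρ·πr²·L, so λ_enc = ρπr² = 8.543e-6 C/m.
Gauss's law: E·2πrL = λ_enc L/ε₀.
E = |λ_enc|/(2πε₀r) = (8.543×10^-6)/(2π·8.85×10^-12·0.0359) = 4.28e6 N/C.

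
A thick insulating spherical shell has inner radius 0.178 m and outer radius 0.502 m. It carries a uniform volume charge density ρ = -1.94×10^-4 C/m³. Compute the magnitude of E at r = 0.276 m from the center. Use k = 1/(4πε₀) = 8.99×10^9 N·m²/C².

E ≈ 1.48×10^6 V/m

Use a concentric Gaussian sphere at r = 0.276 m (within the shell material, 0.178 m < r < 0.502 m).
Only the shell between 0.178 m and r is enclosed: Q_enc = ρ·(4π/3)(r³ − a³) = (-1.94×10^-4)·(4π/3)·((0.276)³ − (0.178)³) = -1.25e-5 C.
Applying ∮E·dA = Q_enc/ε₀ with Φ = E(4πr²):
E = k|Q_enc|/r² = (8.99×10^9)(1.25×10^-5)/(0.276)² = 1.48×10^6 N/C.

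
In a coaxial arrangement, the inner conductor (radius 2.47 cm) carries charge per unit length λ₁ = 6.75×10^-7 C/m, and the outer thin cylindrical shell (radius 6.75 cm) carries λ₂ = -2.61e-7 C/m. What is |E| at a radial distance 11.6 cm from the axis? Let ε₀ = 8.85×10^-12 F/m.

6.42×10^4 N/C

By cylindrical symmetry E is radial; use a coaxial Gaussian cylinder of radius 11.6 cm and length L (r > 6.75 cm, enclosing both).
λ_enc = λ₁ + λ₂ = (6.75×10^-7) + (-2.61×10^-7) = 4.14×10^-7 C/m.
Applying ∮E·dA = Q_enc/ε₀ with the end caps contributing no flux:
E = |λ_enc|/(2πε₀r) = (4.14e-7)/(2π·8.85×10^-12·0.116) = 6.42×10^4 N/C.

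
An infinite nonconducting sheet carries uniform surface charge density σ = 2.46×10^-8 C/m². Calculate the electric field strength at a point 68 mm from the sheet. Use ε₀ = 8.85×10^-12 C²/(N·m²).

|E| ≈ 1.39×10^3 V/m

By planar symmetry E is perpendicular to the sheet and uniform; use a Gaussian pillbox with flat faces of area A on each side of the sheet.
Only the two end caps contribute flux: Φ = 2EA. With Q_enc = σA, Gauss's law gives E = |σ|/(2ε₀).
E = |σ|/(2ε₀) = (2.46e-8)/(2·8.85×10^-12) = 1.39×10^3 N/C.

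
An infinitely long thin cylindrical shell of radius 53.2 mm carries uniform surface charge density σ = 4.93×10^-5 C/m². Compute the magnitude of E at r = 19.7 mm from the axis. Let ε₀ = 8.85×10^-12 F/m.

E = 0

Take a coaxial cylindrical Gaussian surface of radius r = 19.7 mm and length L (r < 53.2 mm, inside the shell).
All the surface charge lies outside this cylinder: Q_enc = 0, hence E = 0.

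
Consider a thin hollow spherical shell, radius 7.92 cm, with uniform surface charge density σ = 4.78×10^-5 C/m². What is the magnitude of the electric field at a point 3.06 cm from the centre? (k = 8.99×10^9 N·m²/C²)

E = 0 (no enclosed charge)

Take a concentric spherical Gaussian surface of radius r = 3.06 cm (inside the shell, r < 7.92 cm).
No charge lies within this surface, so Q_enc = 0 and Gauss's law gives E·4πr² = 0 ⇒ E = 0.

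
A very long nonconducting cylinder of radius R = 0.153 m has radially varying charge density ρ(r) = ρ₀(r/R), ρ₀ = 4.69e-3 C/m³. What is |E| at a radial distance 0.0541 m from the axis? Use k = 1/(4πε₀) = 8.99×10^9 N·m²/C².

|E| = 3.38×10^6 N/C

By cylindrical symmetry E is radial; use a coaxial Gaussian cylinder of radius 0.0541 m and length L (r < R).
λ_enc = ∫₀^r ρ(r')·2πr' dr' = (2πρ₀/R)·r^3/3 = 1.017×10^-5 C/m.
Since E is radial and uniform over the curved surface, Φ = E·2πrL = Q_enc/ε₀ = λ_enc L/ε₀.
E = 2k|λ_enc|/r = 2(8.99×10^9)(1.017×10^-5)/(0.0541) = 3.38×10^6 N/C.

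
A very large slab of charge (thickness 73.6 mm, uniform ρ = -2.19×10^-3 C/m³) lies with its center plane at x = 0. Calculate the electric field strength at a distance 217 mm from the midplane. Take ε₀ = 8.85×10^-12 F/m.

E ≈ 9.11×10^6 N/C

The point |x| = 217 mm lies outside the slab (half-thickness 0.0368 m). A symmetric pillbox spanning the full slab encloses Q_enc = ρ·d·A.
Flux = 2EA ⇒ E = |ρ|d/(2ε₀), independent of distance outside.
E = (2.19e-3)(0.0736)/(2·8.85×10^-12) = 9.11×10^6 N/C.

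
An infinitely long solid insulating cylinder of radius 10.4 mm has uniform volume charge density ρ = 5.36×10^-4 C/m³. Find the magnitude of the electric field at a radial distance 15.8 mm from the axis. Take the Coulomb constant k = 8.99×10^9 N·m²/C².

|E| = 2.07e5 N/C

Take a coaxial cylindrical Gaussian surface of radius r = 15.8 mm and length L (r > 10.4 mm, full cross-section enclosed).
λ_enc = ρ·πR² = (5.36e-4)π(0.0104)² = 1.821×10^-7 C/m.
Since E is radial and uniform over the curved surface, Φ = E·2πrL = Q_enc/ε₀ = λ_enc L/ε₀.
E = 2k|λ_enc|/r = 2(8.99×10^9)(1.821×10^-7)/(0.0158) = 2.07×10^5 N/C.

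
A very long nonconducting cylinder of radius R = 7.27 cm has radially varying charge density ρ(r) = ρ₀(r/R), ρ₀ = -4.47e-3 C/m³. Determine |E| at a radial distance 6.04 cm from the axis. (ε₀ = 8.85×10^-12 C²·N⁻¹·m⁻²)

E ≈ 8.45×10^6 V/m

Take a coaxial cylindrical Gaussian surface of radius r = 6.04 cm and length L (r < R).
λ_enc = ∫₀^r ρ(r')·2πr' dr' = (2πρ₀/R)·r^3/3 = -2.838e-5 C/m.
Gauss's law: E·2πrL = λ_enc L/ε₀.
E = |λ_enc|/(2πε₀r) = (2.838e-5)/(2π·8.85×10^-12·0.0604) = 8.45×10^6 N/C.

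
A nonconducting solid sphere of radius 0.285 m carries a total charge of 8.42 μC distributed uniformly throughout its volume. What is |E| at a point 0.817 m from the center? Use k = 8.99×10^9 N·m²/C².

E ≈ 1.13×10^5 N/C

Symmetry ⇒ E = E(r) r̂. Gaussian sphere of radius r = 0.817 m (r > R, so the entire charge is enclosed).
Q_enc = 8.42 μC = 8.42×10^-6 C.
Since E is radial and uniform over the Gaussian sphere, Φ = E·4πr² = Q_enc/ε₀.
E = k|Q_enc|/r² = (8.99×10^9)(8.42×10^-6)/(0.817)² = 1.13×10^5 N/C.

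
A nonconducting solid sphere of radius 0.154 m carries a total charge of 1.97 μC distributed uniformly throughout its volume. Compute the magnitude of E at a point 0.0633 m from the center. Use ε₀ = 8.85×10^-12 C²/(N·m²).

E = 3.07e5 N/C

By spherical symmetry E is radial; choose a Gaussian sphere of radius r = 0.0633 m (r < R).
Only the charge within r is enclosed: Q_enc = Q·(r/R)³ = (1.97 μC)·(0.0633 m/0.154 m)³ = 1.368×10^-7 C.
Applying ∮E·dA = Q_enc/ε₀ with Φ = E(4πr²):
E = |Q_enc|/(4πε₀r²) = (1.368e-7)/(4π·8.85×10^-12·(0.0633)²) = 3.07e5 N/C.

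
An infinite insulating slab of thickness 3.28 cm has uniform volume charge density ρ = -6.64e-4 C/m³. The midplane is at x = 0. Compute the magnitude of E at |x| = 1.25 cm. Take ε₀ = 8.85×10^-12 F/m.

E = 9.38×10^5 V/m

By symmetry E is perpendicular to the slab. A Gaussian pillbox from −1.25 cm to +1.25 cm (face area A) lies entirely within the slab.
Q_enc = ρ·(2x)·A and flux = 2EA, so 2EA = 2ρxA/ε₀ ⇒ E = |ρ|x/ε₀.
E = (6.64×10^-4)(0.0125)/(8.85×10^-12) = 9.38e5 N/C.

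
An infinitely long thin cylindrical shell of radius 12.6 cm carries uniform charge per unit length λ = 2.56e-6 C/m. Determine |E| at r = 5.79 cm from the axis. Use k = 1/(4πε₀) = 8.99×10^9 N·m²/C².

Choose a coaxial cylinder of radius r = 5.79 cm (arbitrary length L) as the Gaussian surface (r < 12.6 cm, inside the shell).
All the surface charge lies outside this cylinder: Q_enc = 0, hence E = 0.

|E| = 0 V/m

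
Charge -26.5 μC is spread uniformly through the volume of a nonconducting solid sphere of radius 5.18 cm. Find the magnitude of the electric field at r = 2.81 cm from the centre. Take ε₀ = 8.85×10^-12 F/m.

Use a concentric Gaussian sphere at r = 2.81 cm (r < R).
For a uniform sphere the enclosed fraction is (r/R)³, so Q_enc = (-26.5 μC)(0.0281/0.0518)³ = -4.23×10^-6 C.
Applying ∮E·dA = Q_enc/ε₀ with Φ = E(4πr²):
E = |Q_enc|/(4πε₀r²) = (4.23×10^-6)/(4π·8.85×10^-12·(0.0281)²) = 4.82×10^7 N/C.

|E| = 4.82×10^7 N/C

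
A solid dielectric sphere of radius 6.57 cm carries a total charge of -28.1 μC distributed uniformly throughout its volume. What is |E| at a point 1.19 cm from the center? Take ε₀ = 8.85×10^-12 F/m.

Take a concentric spherical Gaussian surface of radius r = 1.19 cm (r < R).
For a uniform sphere the enclosed fraction is (r/R)³, so Q_enc = (-28.1 μC)(0.0119/0.0657)³ = -1.67e-7 C.
Applying ∮E·dA = Q_enc/ε₀ with Φ = E(4πr²):
E = |Q_enc|/(4πε₀r²) = (1.67×10^-7)/(4π·8.85×10^-12·(0.0119)²) = 1.06×10^7 N/C.

E = 1.06×10^7 V/m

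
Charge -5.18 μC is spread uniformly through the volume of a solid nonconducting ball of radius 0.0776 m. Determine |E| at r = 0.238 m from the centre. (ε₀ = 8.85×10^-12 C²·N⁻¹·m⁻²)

8.22e5 V/m

Take a concentric spherical Gaussian surface of radius r = 0.238 m (r > R, so the entire charge is enclosed).
Q_enc = -5.18 μC = -5.18e-6 C.
By Gauss's law, ∮E·dA = E·4πr² = Q_enc/ε₀.
E = |Q_enc|/(4πε₀r²) = (5.18×10^-6)/(4π·8.85×10^-12·(0.238)²) = 8.22×10^5 N/C.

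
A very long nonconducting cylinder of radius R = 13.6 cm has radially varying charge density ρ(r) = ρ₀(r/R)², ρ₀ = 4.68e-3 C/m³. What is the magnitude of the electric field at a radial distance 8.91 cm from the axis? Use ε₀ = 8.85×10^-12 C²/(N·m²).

Coaxial Gaussian cylinder, radius r = 8.91 cm, length L (r < R).
Integrating ρ over the cross-section to radius r: λ_enc = (2πρ₀/R²) ∫₀^r r'^3 dr' = 2πρ₀ r^4/(4·R²) = 2.505e-5 C/m.
Since E is radial and uniform over the curved surface, Φ = E·2πrL = Q_enc/ε₀ = λ_enc L/ε₀.
E = |λ_enc|/(2πε₀r) = (2.505×10^-5)/(2π·8.85×10^-12·0.0891) = 5.06×10^6 N/C.

E ≈ 5.06×10^6 N/C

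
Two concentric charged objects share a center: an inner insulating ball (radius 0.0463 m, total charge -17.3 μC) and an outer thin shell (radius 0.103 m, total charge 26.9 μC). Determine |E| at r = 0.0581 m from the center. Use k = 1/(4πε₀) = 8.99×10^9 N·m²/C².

Use a concentric Gaussian sphere at r = 0.0581 m (between the bodies, 0.0463 m < r < 0.103 m).
The shell at 0.103 m lies outside the Gaussian surface, so Q_enc = -17.3 μC = -1.73×10^-5 C.
Since E is radial and uniform over the Gaussian sphere, Φ = E·4πr² = Q_enc/ε₀.
E = k|Q_enc|/r² = (8.99×10^9)(1.73×10^-5)/(0.0581)² = 4.61×10^7 N/C.

|E| ≈ 4.61e7 V/m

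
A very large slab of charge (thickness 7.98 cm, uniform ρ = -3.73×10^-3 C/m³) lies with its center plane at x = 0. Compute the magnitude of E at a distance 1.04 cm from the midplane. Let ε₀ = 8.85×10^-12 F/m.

E ≈ 4.38×10^6 N/C

By symmetry E is perpendicular to the slab. A Gaussian pillbox from −1.04 cm to +1.04 cm (face area A) lies entirely within the slab.
Q_enc = ρ·(2x)·A and flux = 2EA, so 2EA = 2ρxA/ε₀ ⇒ E = |ρ|x/ε₀.
E = (3.73×10^-3)(0.0104)/(8.85×10^-12) = 4.38×10^6 N/C.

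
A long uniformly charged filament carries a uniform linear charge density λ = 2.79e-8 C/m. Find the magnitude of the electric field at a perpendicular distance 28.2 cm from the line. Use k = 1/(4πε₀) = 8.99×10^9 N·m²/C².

|E| = 1.78e3 V/m

Coaxial Gaussian cylinder, radius r = 28.2 cm, length L.
Q_enc = λL, so λ_enc = 2.79×10^-8 C/m.
Gauss's law: E·2πrL = λ_enc L/ε₀.
E = 2k|λ_enc|/r = 2(8.99×10^9)(2.79×10^-8)/(0.282) = 1.78e3 N/C.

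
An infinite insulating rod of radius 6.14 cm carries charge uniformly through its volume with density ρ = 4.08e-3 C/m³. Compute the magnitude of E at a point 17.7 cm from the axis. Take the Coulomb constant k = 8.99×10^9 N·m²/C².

Coaxial Gaussian cylinder, radius r = 17.7 cm, length L (r > 6.14 cm, full cross-section enclosed).
λ_enc = ρ·πR² = (4.08×10^-3)π(0.0614)² = 4.832×10^-5 C/m.
Since E is radial and uniform over the curved surface, Φ = E·2πrL = Q_enc/ε₀ = λ_enc L/ε₀.
E = 2k|λ_enc|/r = 2(8.99×10^9)(4.832×10^-5)/(0.177) = 4.91×10^6 N/C.

|E| = 4.91×10^6 V/m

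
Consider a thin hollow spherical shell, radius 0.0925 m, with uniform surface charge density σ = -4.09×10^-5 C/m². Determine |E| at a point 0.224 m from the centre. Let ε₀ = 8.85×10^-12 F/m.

Take a concentric spherical Gaussian surface of radius r = 0.224 m (r > 0.0925 m).
The entire shell is enclosed: Q_enc = σ·4πR² = (-4.09×10^-5)·4π·(0.0925)² = -4.398e-6 C.
By Gauss's law, ∮E·dA = E·4πr² = Q_enc/ε₀.
E = |Q_enc|/(4πε₀r²) = (4.398e-6)/(4π·8.85×10^-12·(0.224)²) = 7.88×10^5 N/C.

|E| ≈ 7.88e5 N/C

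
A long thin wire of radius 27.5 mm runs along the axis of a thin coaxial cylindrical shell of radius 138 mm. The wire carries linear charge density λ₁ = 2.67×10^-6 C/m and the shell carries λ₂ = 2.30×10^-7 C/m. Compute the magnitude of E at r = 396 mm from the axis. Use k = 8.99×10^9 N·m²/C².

Take a coaxial cylindrical Gaussian surface of radius r = 396 mm and length L (r > 138 mm, enclosing both).
λ_enc = λ₁ + λ₂ = (2.67e-6) + (2.30×10^-7) = 2.90×10^-6 C/m.
By Gauss's law (flux through the curved wall only), E·2πrL = λ_enc L/ε₀.
E = 2k|λ_enc|/r = 2(8.99×10^9)(2.90×10^-6)/(0.396) = 1.32×10^5 N/C.

E = 1.32×10^5 N/C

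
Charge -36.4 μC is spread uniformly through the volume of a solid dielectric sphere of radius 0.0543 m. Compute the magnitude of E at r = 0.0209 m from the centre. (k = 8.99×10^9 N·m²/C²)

|E| ≈ 4.27×10^7 N/C

Use a concentric Gaussian sphere at r = 0.0209 m (r < R).
For a uniform sphere the enclosed fraction is (r/R)³, so Q_enc = (-36.4 μC)(0.0209/0.0543)³ = -2.076×10^-6 C.
Applying ∮E·dA = Q_enc/ε₀ with Φ = E(4πr²):
E = k|Q_enc|/r² = (8.99×10^9)(2.076×10^-6)/(0.0209)² = 4.27×10^7 N/C.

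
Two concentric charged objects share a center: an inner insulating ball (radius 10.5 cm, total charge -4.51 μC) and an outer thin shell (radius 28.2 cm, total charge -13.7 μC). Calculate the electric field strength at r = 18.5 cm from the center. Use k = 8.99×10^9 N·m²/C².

Symmetry ⇒ E = E(r) r̂. Gaussian sphere of radius r = 18.5 cm (between the bodies, 10.5 cm < r < 28.2 cm).
Only the inner charge is enclosed; the outer shell contributes nothing inside itself. Q_enc = -4.51 μC = -4.51×10^-6 C.
Applying ∮E·dA = Q_enc/ε₀ with Φ = E(4πr²):
E = k|Q_enc|/r² = (8.99×10^9)(4.51e-6)/(0.185)² = 1.18×10^6 N/C.

|E| ≈ 1.18×10^6 N/C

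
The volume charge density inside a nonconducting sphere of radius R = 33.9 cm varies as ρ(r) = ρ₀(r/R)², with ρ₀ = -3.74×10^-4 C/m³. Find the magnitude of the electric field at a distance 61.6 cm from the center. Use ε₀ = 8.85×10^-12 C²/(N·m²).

|E| = 8.68×10^5 N/C

Take a concentric spherical Gaussian surface of radius r = 61.6 cm (r > R, all charge enclosed).
Q_enc = 4π ∫₀^R ρ₀(r'/R)^2 r'² dr' = 4πρ₀R³/5 = -3.662×10^-5 C.
Gauss's law: E·4πr² = Q_enc/ε₀.
E = |Q_enc|/(4πε₀r²) = (3.662×10^-5)/(4π·8.85×10^-12·(0.616)²) = 8.68×10^5 N/C.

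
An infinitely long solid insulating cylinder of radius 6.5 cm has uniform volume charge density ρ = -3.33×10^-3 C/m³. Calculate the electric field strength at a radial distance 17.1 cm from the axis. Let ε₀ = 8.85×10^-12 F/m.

|E| = 4.65×10^6 V/m

Choose a coaxial cylinder of radius r = 17.1 cm (arbitrary length L) as the Gaussian surface (r > 6.5 cm, full cross-section enclosed).
λ_enc = ρ·πR² = (-3.33e-3)π(0.065)² = -4.42×10^-5 C/m.
Since E is radial and uniform over the curved surface, Φ = E·2πrL = Q_enc/ε₀ = λ_enc L/ε₀.
E = |λ_enc|/(2πε₀r) = (4.42e-5)/(2π·8.85×10^-12·0.171) = 4.65×10^6 N/C.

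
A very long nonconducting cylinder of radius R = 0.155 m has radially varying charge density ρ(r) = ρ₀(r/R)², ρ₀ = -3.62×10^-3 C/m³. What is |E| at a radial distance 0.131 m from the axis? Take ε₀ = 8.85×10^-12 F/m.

9.57×10^6 N/C

Choose a coaxial cylinder of radius r = 0.131 m (arbitrary length L) as the Gaussian surface (r < R).
Integrating ρ over the cross-section to radius r: λ_enc = (2πρ₀/R²) ∫₀^r r'^3 dr' = 2πρ₀ r^4/(4·R²) = -6.97×10^-5 C/m.
By Gauss's law (flux through the curved wall only), E·2πrL = λ_enc L/ε₀.
E = |λ_enc|/(2πε₀r) = (6.97×10^-5)/(2π·8.85×10^-12·0.131) = 9.57×10^6 N/C.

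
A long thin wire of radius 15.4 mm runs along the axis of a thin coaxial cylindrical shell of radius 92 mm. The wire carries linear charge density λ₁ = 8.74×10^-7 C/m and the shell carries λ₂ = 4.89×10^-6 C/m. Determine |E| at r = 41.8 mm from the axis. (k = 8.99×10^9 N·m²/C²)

|E| = 3.76×10^5 V/m

Coaxial Gaussian cylinder, radius r = 41.8 mm, length L (between the conductors, 15.4 mm < r < 92 mm).
The shell at 92 mm lies outside the Gaussian surface, so λ_enc = λ₁ = 8.74×10^-7 C/m.
Since E is radial and uniform over the curved surface, Φ = E·2πrL = Q_enc/ε₀ = λ_enc L/ε₀.
E = 2k|λ_enc|/r = 2(8.99×10^9)(8.74×10^-7)/(0.0418) = 3.76e5 N/C.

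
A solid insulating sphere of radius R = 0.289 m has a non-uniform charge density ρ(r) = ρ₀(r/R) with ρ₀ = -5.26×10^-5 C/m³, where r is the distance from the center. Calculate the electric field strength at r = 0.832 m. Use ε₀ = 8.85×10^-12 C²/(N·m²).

Symmetry ⇒ E = E(r) r̂. Gaussian sphere of radius r = 0.832 m (r > R, all charge enclosed).
Q_enc = 4π ∫₀^R ρ₀(r'/R)^1 r'² dr' = 4πρ₀R³/4 = -3.989×10^-6 C.
Applying ∮E·dA = Q_enc/ε₀ with Φ = E(4πr²):
E = |Q_enc|/(4πε₀r²) = (3.989×10^-6)/(4π·8.85×10^-12·(0.832)²) = 5.18e4 N/C.

5.18×10^4 V/m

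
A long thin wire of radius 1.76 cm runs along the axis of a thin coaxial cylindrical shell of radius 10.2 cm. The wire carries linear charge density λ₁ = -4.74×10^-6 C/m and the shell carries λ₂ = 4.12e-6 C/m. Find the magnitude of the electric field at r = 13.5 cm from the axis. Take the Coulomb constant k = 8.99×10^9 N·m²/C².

|E| ≈ 8.26×10^4 N/C

Choose a coaxial cylinder of radius r = 13.5 cm (arbitrary length L) as the Gaussian surface (r > 10.2 cm, enclosing both).
λ_enc = λ₁ + λ₂ = (-4.74e-6) + (4.12×10^-6) = -6.20e-7 C/m.
Gauss's law: E·2πrL = λ_enc L/ε₀.
E = 2k|λ_enc|/r = 2(8.99×10^9)(6.20×10^-7)/(0.135) = 8.26e4 N/C.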